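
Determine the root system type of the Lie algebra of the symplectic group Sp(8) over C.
This is sp(8), which has dimension 8(8+1)/2 = 36 and rank 8/2 = 4. In the classification of classical Lie algebras, the symplectic algebra sp(2n) has type C_n; here n = 4, so the Dynkin diagram is a chain of 4 nodes with a double edge at one end; the terminal node there is the unique long simple root (C_4). Hence the type is C_4.

type C_4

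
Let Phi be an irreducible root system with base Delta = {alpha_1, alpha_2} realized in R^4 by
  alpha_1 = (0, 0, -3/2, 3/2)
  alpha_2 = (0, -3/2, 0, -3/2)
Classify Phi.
Compute the Cartan integers a_ij = 2(alpha_i, alpha_j)/(alpha_j, alpha_j); the resulting 2x2 Cartan matrix is
[[2, -1], [-1, 2]].
All simple roots have the same length, so the diagram is simply laced. The associated Dynkin diagram is a chain of 2 nodes with single edges (A_2), so the type is A_2 (the algebra sl(3)).

A2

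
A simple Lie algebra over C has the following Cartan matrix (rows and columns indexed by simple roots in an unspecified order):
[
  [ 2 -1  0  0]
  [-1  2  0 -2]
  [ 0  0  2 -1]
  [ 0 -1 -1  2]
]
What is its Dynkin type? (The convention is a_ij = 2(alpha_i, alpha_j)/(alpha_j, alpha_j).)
F_4

The matrix has rank 4 with 2's on the diagonal. Reading the off-diagonal entries as Dynkin edges (a single edge where a_ij = a_ji = -1; a double or triple edge where a_ij * a_ji = 2 or 3), the diagram is a chain of 4 nodes with a double edge between the middle two (F_4). One simple-root ordering that puts it in standard form is (alpha_1, alpha_2, alpha_4, alpha_3). So the algebra is type F_4.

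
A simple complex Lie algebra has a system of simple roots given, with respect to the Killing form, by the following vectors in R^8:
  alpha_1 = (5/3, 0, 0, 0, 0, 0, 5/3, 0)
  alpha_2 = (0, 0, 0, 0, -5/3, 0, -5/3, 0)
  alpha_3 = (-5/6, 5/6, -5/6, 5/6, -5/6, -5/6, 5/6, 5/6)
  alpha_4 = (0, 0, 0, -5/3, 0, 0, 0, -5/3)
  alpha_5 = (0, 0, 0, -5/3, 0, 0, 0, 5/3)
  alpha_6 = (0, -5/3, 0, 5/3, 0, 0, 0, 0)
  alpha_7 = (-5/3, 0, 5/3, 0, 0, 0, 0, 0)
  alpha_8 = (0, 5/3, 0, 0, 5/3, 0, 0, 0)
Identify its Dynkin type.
Compute the Cartan integers a_ij = 2(alpha_i, alpha_j)/(alpha_j, alpha_j); the resulting 8x8 Cartan matrix is
[[2, -1, 0, 0, 0, 0, -1, 0], [-1, 2, 0, 0, 0, 0, 0, -1], [0, 0, 2, -1, 0, 0, 0, 0], [0, 0, -1, 2, 0, -1, 0, 0], [0, 0, 0, 0, 2, -1, 0, 0], [0, 0, 0, -1, -1, 2, 0, -1], [-1, 0, 0, 0, 0, 0, 2, 0], [0, -1, 0, 0, 0, -1, 0, 2]].
All simple roots have the same length, so the diagram is simply laced. The associated Dynkin diagram is a chain of 7 nodes with one extra node attached to the third node from one end (E_8), so the type is E_8.

E8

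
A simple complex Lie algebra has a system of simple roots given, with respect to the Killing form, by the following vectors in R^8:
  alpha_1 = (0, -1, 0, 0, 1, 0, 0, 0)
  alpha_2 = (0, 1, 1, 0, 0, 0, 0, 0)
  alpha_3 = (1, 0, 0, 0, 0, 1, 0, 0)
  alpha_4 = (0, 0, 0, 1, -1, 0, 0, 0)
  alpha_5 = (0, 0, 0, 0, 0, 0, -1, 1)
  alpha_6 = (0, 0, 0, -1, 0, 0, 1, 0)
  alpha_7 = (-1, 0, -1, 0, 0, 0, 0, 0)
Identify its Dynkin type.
A_7 (sl(8))

Compute the Cartan integers a_ij = 2(alpha_i, alpha_j)/(alpha_j, alpha_j); the resulting 7x7 Cartan matrix is
[[2, -1, 0, -1, 0, 0, 0], [-1, 2, 0, 0, 0, 0, -1], [0, 0, 2, 0, 0, 0, -1], [-1, 0, 0, 2, 0, -1, 0], [0, 0, 0, 0, 2, -1, 0], [0, 0, 0, -1, -1, 2, 0], [0, -1, -1, 0, 0, 0, 2]].
All simple roots have the same length, so the diagram is simply laced. The associated Dynkin diagram is a chain of 7 nodes with single edges (A_7), so the type is A_7 (the algebra sl(8)).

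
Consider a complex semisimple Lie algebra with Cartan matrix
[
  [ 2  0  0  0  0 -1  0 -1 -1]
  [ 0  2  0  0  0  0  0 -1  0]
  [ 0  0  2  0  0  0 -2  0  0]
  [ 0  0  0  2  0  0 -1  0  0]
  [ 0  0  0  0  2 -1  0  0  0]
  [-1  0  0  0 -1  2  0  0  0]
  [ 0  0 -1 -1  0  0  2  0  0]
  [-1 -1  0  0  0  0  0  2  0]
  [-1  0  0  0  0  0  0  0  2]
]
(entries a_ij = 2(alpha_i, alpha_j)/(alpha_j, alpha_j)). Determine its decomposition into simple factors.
C_3 (sp(6)) ⊕ E_6

The diagram associated to this matrix has two connected components: the simple roots {alpha_3, alpha_4, alpha_7} form a chain of 3 nodes with a double edge at one end; the terminal node there is the unique long simple root (C_3), and {alpha_1, alpha_2, alpha_5, alpha_6, alpha_8, alpha_9} form a chain of 5 nodes with one extra node attached to the third node from one end (E_6). A semisimple Lie algebra decomposes uniquely as the direct sum of simple ideals, one per connected component of its Dynkin diagram, so g ≅ C_3 ⊕ E_6 (dimension 21 + 78 = 99).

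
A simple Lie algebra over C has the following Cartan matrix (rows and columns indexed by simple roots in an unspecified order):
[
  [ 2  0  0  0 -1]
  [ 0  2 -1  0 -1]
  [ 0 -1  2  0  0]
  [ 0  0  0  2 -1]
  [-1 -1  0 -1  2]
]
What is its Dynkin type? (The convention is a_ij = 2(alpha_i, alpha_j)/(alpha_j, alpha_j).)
The matrix has rank 5 with 2's on the diagonal. Reading the off-diagonal entries as Dynkin edges (a single edge where a_ij = a_ji = -1; a double or triple edge where a_ij * a_ji = 2 or 3), the diagram is a chain of 3 nodes with a fork of two nodes at one end (D_5). One simple-root ordering that puts it in standard form is (alpha_3, alpha_2, alpha_5, alpha_1, alpha_4). So the algebra is type D_5, i.e. so(10).

D_5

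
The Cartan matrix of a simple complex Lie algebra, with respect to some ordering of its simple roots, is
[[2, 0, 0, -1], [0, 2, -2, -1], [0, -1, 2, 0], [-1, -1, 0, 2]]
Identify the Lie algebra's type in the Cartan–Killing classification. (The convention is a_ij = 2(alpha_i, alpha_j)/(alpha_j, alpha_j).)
B_4 (so(9))

The matrix has rank 4 with 2's on the diagonal. Reading the off-diagonal entries as Dynkin edges (a single edge where a_ij = a_ji = -1; a double or triple edge where a_ij * a_ji = 2 or 3), the diagram is a chain of 4 nodes with a double edge at one end; the terminal node there is the unique short simple root (B_4). One simple-root ordering that puts it in standard form is (alpha_1, alpha_4, alpha_2, alpha_3). So the algebra is type B_4, i.e. so(9).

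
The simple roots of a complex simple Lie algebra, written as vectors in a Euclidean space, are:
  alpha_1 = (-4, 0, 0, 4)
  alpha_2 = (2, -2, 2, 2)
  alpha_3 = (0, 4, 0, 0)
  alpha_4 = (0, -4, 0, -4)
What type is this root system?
Compute the Cartan integers a_ij = 2(alpha_i, alpha_j)/(alpha_j, alpha_j); the resulting 4x4 Cartan matrix is
[[2, 0, 0, -1], [0, 2, -1, 0], [0, -1, 2, -1], [-1, 0, -2, 2]].
The roots have two lengths (squared-length ratio 2:1); the short ones are alpha_{2,3}. The associated Dynkin diagram is a chain of 4 nodes with a double edge between the middle two (F_4), so the type is F_4.

F_4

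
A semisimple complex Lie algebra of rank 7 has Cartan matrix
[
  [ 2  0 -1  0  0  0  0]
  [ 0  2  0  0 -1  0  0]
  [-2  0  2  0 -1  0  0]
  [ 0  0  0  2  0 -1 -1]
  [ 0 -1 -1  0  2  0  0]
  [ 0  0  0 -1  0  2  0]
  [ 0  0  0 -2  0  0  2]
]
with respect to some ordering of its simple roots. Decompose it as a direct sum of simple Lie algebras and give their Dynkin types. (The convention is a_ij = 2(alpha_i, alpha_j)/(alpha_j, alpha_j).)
B_4 ⊕ C_3

The diagram associated to this matrix has two connected components: the simple roots {alpha_1, alpha_2, alpha_3, alpha_5} form a chain of 4 nodes with a double edge at one end; the terminal node there is the unique short simple root (B_4), and {alpha_4, alpha_6, alpha_7} form a chain of 3 nodes with a double edge at one end; the terminal node there is the unique long simple root (C_3). A semisimple Lie algebra decomposes uniquely as the direct sum of simple ideals, one per connected component of its Dynkin diagram, so g ≅ B_4 ⊕ C_3 (dimension 36 + 21 = 57).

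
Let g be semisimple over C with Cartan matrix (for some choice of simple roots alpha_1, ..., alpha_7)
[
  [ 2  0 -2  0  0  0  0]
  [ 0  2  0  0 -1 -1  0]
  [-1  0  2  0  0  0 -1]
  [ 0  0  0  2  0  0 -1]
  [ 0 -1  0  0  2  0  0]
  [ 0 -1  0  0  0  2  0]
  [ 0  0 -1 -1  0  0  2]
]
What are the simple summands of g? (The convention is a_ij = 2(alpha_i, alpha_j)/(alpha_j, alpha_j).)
The diagram associated to this matrix has two connected components: the simple roots {alpha_2, alpha_5, alpha_6} form a chain of 3 nodes with single edges (A_3), and {alpha_1, alpha_3, alpha_4, alpha_7} form a chain of 4 nodes with a double edge at one end; the terminal node there is the unique long simple root (C_4). A semisimple Lie algebra decomposes uniquely as the direct sum of simple ideals, one per connected component of its Dynkin diagram, so g ≅ A_3 ⊕ C_4 (dimension 15 + 36 = 51).

A_3 + C_4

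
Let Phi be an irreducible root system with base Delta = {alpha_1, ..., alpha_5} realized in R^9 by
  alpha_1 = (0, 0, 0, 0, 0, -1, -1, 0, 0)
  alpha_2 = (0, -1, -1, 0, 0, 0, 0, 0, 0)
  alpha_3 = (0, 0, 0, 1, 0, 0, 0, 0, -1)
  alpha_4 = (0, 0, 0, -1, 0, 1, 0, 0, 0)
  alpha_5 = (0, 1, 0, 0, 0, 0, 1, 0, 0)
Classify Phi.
Compute the Cartan integers a_ij = 2(alpha_i, alpha_j)/(alpha_j, alpha_j); the resulting 5x5 Cartan matrix is
[[2, 0, 0, -1, -1], [0, 2, 0, 0, -1], [0, 0, 2, -1, 0], [-1, 0, -1, 2, 0], [-1, -1, 0, 0, 2]].
All simple roots have the same length, so the diagram is simply laced. The associated Dynkin diagram is a chain of 5 nodes with single edges (A_5), so the type is A_5 (the algebra sl(6)).

A_5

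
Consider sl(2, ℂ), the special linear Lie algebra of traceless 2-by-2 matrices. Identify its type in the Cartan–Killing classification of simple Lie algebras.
This is sl(2), which has dimension 2^2 - 1 = 3 and rank 2 - 1 = 1 (a Cartan subalgebra is the diagonal traceless matrices). In the classification of classical Lie algebras, the special linear algebra sl(n+1) has type A_n; here n = 1, so the Dynkin diagram is a chain of 1 nodes with single edges (A_1). Hence the type is A_1.

A1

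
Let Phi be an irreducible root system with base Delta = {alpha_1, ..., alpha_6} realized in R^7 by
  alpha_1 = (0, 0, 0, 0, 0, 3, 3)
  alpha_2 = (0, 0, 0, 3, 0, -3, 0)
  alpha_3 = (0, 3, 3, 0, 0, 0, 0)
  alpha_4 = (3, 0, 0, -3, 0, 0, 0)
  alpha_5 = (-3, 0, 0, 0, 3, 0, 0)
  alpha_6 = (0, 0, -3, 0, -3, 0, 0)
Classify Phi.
Compute the Cartan integers a_ij = 2(alpha_i, alpha_j)/(alpha_j, alpha_j); the resulting 6x6 Cartan matrix is
[[2, -1, 0, 0, 0, 0], [-1, 2, 0, -1, 0, 0], [0, 0, 2, 0, 0, -1], [0, -1, 0, 2, -1, 0], [0, 0, 0, -1, 2, -1], [0, 0, -1, 0, -1, 2]].
All simple roots have the same length, so the diagram is simply laced. The associated Dynkin diagram is a chain of 6 nodes with single edges (A_6), so the type is A_6 (the algebra sl(7)).

A_6 (sl(7))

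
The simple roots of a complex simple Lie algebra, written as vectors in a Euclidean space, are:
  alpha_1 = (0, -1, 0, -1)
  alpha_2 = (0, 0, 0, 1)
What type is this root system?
Compute the Cartan integers a_ij = 2(alpha_i, alpha_j)/(alpha_j, alpha_j); the resulting 2x2 Cartan matrix is
[[2, -2], [-1, 2]].
The roots have two lengths (squared-length ratio 2:1); the short ones are alpha_{2}. The associated Dynkin diagram is a chain of 2 nodes with a double edge at one end; the terminal node there is the unique short simple root (B_2), so the type is B_2 (the algebra so(5)).

type B_2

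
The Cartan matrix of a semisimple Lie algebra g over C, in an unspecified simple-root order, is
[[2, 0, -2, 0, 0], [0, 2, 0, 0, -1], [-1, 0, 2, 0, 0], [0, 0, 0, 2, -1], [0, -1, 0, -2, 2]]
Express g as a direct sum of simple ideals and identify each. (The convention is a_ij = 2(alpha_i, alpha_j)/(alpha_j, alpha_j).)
The diagram associated to this matrix has two connected components: the simple roots {alpha_1, alpha_3} form a chain of 2 nodes with a double edge at one end; the terminal node there is the unique short simple root (B_2), and {alpha_2, alpha_4, alpha_5} form a chain of 3 nodes with a double edge at one end; the terminal node there is the unique short simple root (B_3). A semisimple Lie algebra decomposes uniquely as the direct sum of simple ideals, one per connected component of its Dynkin diagram, so g ≅ B_2 ⊕ B_3 (dimension 10 + 21 = 31).

B2 ⊕ B3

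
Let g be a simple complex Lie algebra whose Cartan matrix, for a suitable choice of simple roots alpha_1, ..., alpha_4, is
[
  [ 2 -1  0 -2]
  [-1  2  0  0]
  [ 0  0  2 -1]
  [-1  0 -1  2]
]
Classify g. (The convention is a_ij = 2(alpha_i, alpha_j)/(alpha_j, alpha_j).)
F_4

The matrix has rank 4 with 2's on the diagonal. Reading the off-diagonal entries as Dynkin edges (a single edge where a_ij = a_ji = -1; a double or triple edge where a_ij * a_ji = 2 or 3), the diagram is a chain of 4 nodes with a double edge between the middle two (F_4). One simple-root ordering that puts it in standard form is (alpha_2, alpha_1, alpha_4, alpha_3). So the algebra is type F_4.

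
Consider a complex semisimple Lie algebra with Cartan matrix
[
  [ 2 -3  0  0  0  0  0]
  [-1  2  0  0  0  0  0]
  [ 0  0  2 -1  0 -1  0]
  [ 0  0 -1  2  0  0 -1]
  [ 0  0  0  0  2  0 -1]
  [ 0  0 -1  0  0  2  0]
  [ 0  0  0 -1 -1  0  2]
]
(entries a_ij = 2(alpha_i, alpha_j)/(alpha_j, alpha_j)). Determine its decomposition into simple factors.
The diagram associated to this matrix has two connected components: the simple roots {alpha_3, alpha_4, alpha_5, alpha_6, alpha_7} form a chain of 5 nodes with single edges (A_5), and {alpha_1, alpha_2} form two nodes joined by a triple edge (G_2). A semisimple Lie algebra decomposes uniquely as the direct sum of simple ideals, one per connected component of its Dynkin diagram, so g ≅ A_5 ⊕ G_2 (dimension 35 + 14 = 49).

A_5 (sl(6)) ⊕ G_2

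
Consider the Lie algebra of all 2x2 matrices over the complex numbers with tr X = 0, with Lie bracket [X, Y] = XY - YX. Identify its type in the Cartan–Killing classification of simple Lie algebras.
This is sl(2), which has dimension 2^2 - 1 = 3 and rank 2 - 1 = 1 (a Cartan subalgebra is the diagonal traceless matrices). In the classification of classical Lie algebras, the special linear algebra sl(n+1) has type A_n; here n = 1, so the Dynkin diagram is a chain of 1 nodes with single edges (A_1). Hence the type is A_1.

A_1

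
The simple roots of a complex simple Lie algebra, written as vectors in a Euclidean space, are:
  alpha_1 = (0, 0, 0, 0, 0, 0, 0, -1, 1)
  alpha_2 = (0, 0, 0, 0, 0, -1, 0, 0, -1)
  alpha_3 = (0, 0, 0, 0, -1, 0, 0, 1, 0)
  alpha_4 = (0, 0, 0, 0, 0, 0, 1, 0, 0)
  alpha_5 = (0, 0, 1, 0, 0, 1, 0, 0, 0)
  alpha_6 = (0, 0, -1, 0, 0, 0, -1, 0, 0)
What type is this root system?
Compute the Cartan integers a_ij = 2(alpha_i, alpha_j)/(alpha_j, alpha_j); the resulting 6x6 Cartan matrix is
[[2, -1, -1, 0, 0, 0], [-1, 2, 0, 0, -1, 0], [-1, 0, 2, 0, 0, 0], [0, 0, 0, 2, 0, -1], [0, -1, 0, 0, 2, -1], [0, 0, 0, -2, -1, 2]].
The roots have two lengths (squared-length ratio 2:1); the short ones are alpha_{4}. The associated Dynkin diagram is a chain of 6 nodes with a double edge at one end; the terminal node there is the unique short simple root (B_6), so the type is B_6 (the algebra so(13)).

B_6 (so(13))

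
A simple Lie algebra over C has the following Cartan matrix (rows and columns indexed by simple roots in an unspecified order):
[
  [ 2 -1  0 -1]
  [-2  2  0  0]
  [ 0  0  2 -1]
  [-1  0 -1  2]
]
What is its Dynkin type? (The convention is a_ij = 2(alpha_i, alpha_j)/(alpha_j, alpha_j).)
C4

The matrix has rank 4 with 2's on the diagonal. Reading the off-diagonal entries as Dynkin edges (a single edge where a_ij = a_ji = -1; a double or triple edge where a_ij * a_ji = 2 or 3), the diagram is a chain of 4 nodes with a double edge at one end; the terminal node there is the unique long simple root (C_4). One simple-root ordering that puts it in standard form is (alpha_3, alpha_4, alpha_1, alpha_2). So the algebra is type C_4, i.e. sp(8).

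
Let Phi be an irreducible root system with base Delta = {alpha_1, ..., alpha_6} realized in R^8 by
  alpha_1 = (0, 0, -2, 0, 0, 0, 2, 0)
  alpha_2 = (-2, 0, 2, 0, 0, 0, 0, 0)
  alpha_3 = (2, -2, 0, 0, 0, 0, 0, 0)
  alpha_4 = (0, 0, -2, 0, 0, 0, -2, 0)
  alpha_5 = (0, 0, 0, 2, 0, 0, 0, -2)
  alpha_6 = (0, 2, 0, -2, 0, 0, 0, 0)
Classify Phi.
D_6 (so(12))

Compute the Cartan integers a_ij = 2(alpha_i, alpha_j)/(alpha_j, alpha_j); the resulting 6x6 Cartan matrix is
[[2, -1, 0, 0, 0, 0], [-1, 2, -1, -1, 0, 0], [0, -1, 2, 0, 0, -1], [0, -1, 0, 2, 0, 0], [0, 0, 0, 0, 2, -1], [0, 0, -1, 0, -1, 2]].
All simple roots have the same length, so the diagram is simply laced. The associated Dynkin diagram is a chain of 4 nodes with a fork of two nodes at one end (D_6), so the type is D_6 (the algebra so(12)).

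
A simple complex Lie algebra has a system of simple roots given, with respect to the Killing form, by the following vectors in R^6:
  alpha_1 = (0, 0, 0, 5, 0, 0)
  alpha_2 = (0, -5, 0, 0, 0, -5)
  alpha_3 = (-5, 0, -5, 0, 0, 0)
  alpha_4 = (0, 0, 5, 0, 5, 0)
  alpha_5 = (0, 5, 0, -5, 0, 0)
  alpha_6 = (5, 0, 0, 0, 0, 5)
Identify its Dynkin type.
Compute the Cartan integers a_ij = 2(alpha_i, alpha_j)/(alpha_j, alpha_j); the resulting 6x6 Cartan matrix is
[[2, 0, 0, 0, -1, 0], [0, 2, 0, 0, -1, -1], [0, 0, 2, -1, 0, -1], [0, 0, -1, 2, 0, 0], [-2, -1, 0, 0, 2, 0], [0, -1, -1, 0, 0, 2]].
The roots have two lengths (squared-length ratio 2:1); the short ones are alpha_{1}. The associated Dynkin diagram is a chain of 6 nodes with a double edge at one end; the terminal node there is the unique short simple root (B_6), so the type is B_6 (the algebra so(13)).

B_6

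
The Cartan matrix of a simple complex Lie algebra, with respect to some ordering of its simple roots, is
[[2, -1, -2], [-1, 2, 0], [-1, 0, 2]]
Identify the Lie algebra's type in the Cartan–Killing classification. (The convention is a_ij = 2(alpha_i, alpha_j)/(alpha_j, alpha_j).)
type B_3

The matrix has rank 3 with 2's on the diagonal. Reading the off-diagonal entries as Dynkin edges (a single edge where a_ij = a_ji = -1; a double or triple edge where a_ij * a_ji = 2 or 3), the diagram is a chain of 3 nodes with a double edge at one end; the terminal node there is the unique short simple root (B_3). One simple-root ordering that puts it in standard form is (alpha_2, alpha_1, alpha_3). So the algebra is type B_3, i.e. so(7).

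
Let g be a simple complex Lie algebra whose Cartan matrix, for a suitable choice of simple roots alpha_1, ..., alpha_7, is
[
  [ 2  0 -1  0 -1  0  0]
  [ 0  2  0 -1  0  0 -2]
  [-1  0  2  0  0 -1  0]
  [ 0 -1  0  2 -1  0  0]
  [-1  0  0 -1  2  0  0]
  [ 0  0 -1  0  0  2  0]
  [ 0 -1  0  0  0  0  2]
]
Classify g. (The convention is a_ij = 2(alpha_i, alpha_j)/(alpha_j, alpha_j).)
B_7

The matrix has rank 7 with 2's on the diagonal. Reading the off-diagonal entries as Dynkin edges (a single edge where a_ij = a_ji = -1; a double or triple edge where a_ij * a_ji = 2 or 3), the diagram is a chain of 7 nodes with a double edge at one end; the terminal node there is the unique short simple root (B_7). One simple-root ordering that puts it in standard form is (alpha_6, alpha_3, alpha_1, alpha_5, alpha_4, alpha_2, alpha_7). So the algebra is type B_7, i.e. so(15).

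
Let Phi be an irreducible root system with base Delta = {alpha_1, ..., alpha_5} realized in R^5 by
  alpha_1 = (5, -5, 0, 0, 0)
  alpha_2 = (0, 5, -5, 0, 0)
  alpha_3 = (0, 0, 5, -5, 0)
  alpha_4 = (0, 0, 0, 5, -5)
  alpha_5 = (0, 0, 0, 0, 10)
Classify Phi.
Compute the Cartan integers a_ij = 2(alpha_i, alpha_j)/(alpha_j, alpha_j); the resulting 5x5 Cartan matrix is
[[2, -1, 0, 0, 0], [-1, 2, -1, 0, 0], [0, -1, 2, -1, 0], [0, 0, -1, 2, -1], [0, 0, 0, -2, 2]].
The roots have two lengths (squared-length ratio 2:1); the short ones are alpha_{1,2,3,4}. The associated Dynkin diagram is a chain of 5 nodes with a double edge at one end; the terminal node there is the unique long simple root (C_5), so the type is C_5 (the algebra sp(10)).

C5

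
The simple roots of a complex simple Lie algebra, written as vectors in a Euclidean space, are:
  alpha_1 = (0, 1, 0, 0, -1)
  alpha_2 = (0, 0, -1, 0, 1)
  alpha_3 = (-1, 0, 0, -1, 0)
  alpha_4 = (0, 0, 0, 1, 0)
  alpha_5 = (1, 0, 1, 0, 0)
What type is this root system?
type B_5

Compute the Cartan integers a_ij = 2(alpha_i, alpha_j)/(alpha_j, alpha_j); the resulting 5x5 Cartan matrix is
[[2, -1, 0, 0, 0], [-1, 2, 0, 0, -1], [0, 0, 2, -2, -1], [0, 0, -1, 2, 0], [0, -1, -1, 0, 2]].
The roots have two lengths (squared-length ratio 2:1); the short ones are alpha_{4}. The associated Dynkin diagram is a chain of 5 nodes with a double edge at one end; the terminal node there is the unique short simple root (B_5), so the type is B_5 (the algebra so(11)).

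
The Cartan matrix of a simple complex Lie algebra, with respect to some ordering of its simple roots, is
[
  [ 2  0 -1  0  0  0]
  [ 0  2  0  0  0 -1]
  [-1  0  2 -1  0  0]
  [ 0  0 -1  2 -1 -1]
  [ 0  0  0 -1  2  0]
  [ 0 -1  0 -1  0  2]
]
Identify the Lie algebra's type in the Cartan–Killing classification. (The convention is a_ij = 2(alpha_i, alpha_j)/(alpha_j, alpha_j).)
E6

The matrix has rank 6 with 2's on the diagonal. Reading the off-diagonal entries as Dynkin edges (a single edge where a_ij = a_ji = -1; a double or triple edge where a_ij * a_ji = 2 or 3), the diagram is a chain of 5 nodes with one extra node attached to the third node from one end (E_6). One simple-root ordering that puts it in standard form is (alpha_1, alpha_5, alpha_3, alpha_4, alpha_6, alpha_2). So the algebra is type E_6.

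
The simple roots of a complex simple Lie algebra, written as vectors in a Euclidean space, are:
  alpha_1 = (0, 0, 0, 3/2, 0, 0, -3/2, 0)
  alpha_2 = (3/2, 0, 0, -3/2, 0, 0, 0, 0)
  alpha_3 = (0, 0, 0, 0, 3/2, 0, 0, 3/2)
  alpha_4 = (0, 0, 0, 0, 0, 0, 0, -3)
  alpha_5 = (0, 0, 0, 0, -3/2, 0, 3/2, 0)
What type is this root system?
type C_5

Compute the Cartan integers a_ij = 2(alpha_i, alpha_j)/(alpha_j, alpha_j); the resulting 5x5 Cartan matrix is
[[2, -1, 0, 0, -1], [-1, 2, 0, 0, 0], [0, 0, 2, -1, -1], [0, 0, -2, 2, 0], [-1, 0, -1, 0, 2]].
The roots have two lengths (squared-length ratio 2:1); the short ones are alpha_{1,2,3,5}. The associated Dynkin diagram is a chain of 5 nodes with a double edge at one end; the terminal node there is the unique long simple root (C_5), so the type is C_5 (the algebra sp(10)).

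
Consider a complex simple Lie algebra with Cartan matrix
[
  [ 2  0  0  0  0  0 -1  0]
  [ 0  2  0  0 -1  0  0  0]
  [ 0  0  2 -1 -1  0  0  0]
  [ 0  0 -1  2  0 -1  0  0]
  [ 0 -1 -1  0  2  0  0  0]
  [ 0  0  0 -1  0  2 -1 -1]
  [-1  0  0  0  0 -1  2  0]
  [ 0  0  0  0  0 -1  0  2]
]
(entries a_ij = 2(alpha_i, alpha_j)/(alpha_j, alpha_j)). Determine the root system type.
The matrix has rank 8 with 2's on the diagonal. Reading the off-diagonal entries as Dynkin edges (a single edge where a_ij = a_ji = -1; a double or triple edge where a_ij * a_ji = 2 or 3), the diagram is a chain of 7 nodes with one extra node attached to the third node from one end (E_8). One simple-root ordering that puts it in standard form is (alpha_1, alpha_8, alpha_7, alpha_6, alpha_4, alpha_3, alpha_5, alpha_2). So the algebra is type E_8.

type E_8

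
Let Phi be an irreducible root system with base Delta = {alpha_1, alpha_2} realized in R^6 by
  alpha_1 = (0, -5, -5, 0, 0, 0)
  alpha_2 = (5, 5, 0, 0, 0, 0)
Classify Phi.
A_2 (sl(3))

Compute the Cartan integers a_ij = 2(alpha_i, alpha_j)/(alpha_j, alpha_j); the resulting 2x2 Cartan matrix is
[[2, -1], [-1, 2]].
All simple roots have the same length, so the diagram is simply laced. The associated Dynkin diagram is a chain of 2 nodes with single edges (A_2), so the type is A_2 (the algebra sl(3)).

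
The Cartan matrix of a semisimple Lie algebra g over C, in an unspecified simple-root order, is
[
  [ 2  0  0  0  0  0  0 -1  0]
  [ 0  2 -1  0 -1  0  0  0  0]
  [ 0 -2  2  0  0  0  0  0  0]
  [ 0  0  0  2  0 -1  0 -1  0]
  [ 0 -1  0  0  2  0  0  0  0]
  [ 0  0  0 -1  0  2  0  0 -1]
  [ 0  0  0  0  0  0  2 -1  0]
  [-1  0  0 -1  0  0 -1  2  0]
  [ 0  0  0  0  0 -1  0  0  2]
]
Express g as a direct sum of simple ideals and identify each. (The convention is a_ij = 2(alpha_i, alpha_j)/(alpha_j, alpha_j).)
C_3 (sp(6)) ⊕ D_6 (so(12))

The diagram associated to this matrix has two connected components: the simple roots {alpha_2, alpha_3, alpha_5} form a chain of 3 nodes with a double edge at one end; the terminal node there is the unique long simple root (C_3), and {alpha_1, alpha_4, alpha_6, alpha_7, alpha_8, alpha_9} form a chain of 4 nodes with a fork of two nodes at one end (D_6). A semisimple Lie algebra decomposes uniquely as the direct sum of simple ideals, one per connected component of its Dynkin diagram, so g ≅ C_3 ⊕ D_6 (dimension 21 + 66 = 87).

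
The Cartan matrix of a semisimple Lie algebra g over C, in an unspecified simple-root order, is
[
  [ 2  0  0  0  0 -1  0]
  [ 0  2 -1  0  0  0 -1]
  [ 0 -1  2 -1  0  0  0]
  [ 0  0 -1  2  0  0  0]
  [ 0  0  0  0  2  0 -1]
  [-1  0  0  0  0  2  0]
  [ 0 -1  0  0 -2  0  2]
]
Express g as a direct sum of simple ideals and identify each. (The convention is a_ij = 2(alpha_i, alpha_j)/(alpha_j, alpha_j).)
The diagram associated to this matrix has two connected components: the simple roots {alpha_1, alpha_6} form a chain of 2 nodes with single edges (A_2), and {alpha_2, alpha_3, alpha_4, alpha_5, alpha_7} form a chain of 5 nodes with a double edge at one end; the terminal node there is the unique short simple root (B_5). A semisimple Lie algebra decomposes uniquely as the direct sum of simple ideals, one per connected component of its Dynkin diagram, so g ≅ A_2 ⊕ B_5 (dimension 8 + 55 = 63).

A_2 (sl(3)) + B_5 (so(11))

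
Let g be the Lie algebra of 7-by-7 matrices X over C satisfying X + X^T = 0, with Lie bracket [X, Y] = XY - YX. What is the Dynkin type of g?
This is so(7) with 7 odd, which has dimension 7(7-1)/2 = 21 and rank (7-1)/2 = 3. In the classification of classical Lie algebras, the orthogonal algebra so(2n+1) in an odd number of variables has type B_n; here n = 3, so the Dynkin diagram is a chain of 3 nodes with a double edge at one end; the terminal node there is the unique short simple root (B_3). Hence the type is B_3.

type B_3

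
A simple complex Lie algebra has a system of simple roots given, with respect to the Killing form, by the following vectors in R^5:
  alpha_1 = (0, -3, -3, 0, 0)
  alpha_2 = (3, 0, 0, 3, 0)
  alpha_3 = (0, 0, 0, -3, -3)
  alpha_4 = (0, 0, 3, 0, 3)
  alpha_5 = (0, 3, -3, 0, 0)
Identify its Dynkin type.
D_5

Compute the Cartan integers a_ij = 2(alpha_i, alpha_j)/(alpha_j, alpha_j); the resulting 5x5 Cartan matrix is
[[2, 0, 0, -1, 0], [0, 2, -1, 0, 0], [0, -1, 2, -1, 0], [-1, 0, -1, 2, -1], [0, 0, 0, -1, 2]].
All simple roots have the same length, so the diagram is simply laced. The associated Dynkin diagram is a chain of 3 nodes with a fork of two nodes at one end (D_5), so the type is D_5 (the algebra so(10)).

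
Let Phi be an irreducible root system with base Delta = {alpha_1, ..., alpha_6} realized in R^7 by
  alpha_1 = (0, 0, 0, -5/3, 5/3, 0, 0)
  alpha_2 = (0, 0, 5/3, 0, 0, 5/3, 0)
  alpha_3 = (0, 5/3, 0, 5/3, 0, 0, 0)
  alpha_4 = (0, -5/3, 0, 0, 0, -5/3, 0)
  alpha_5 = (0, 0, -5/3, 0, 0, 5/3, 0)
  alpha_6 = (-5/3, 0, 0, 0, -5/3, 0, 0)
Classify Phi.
D_6 (so(12))

Compute the Cartan integers a_ij = 2(alpha_i, alpha_j)/(alpha_j, alpha_j); the resulting 6x6 Cartan matrix is
[[2, 0, -1, 0, 0, -1], [0, 2, 0, -1, 0, 0], [-1, 0, 2, -1, 0, 0], [0, -1, -1, 2, -1, 0], [0, 0, 0, -1, 2, 0], [-1, 0, 0, 0, 0, 2]].
All simple roots have the same length, so the diagram is simply laced. The associated Dynkin diagram is a chain of 4 nodes with a fork of two nodes at one end (D_6), so the type is D_6 (the algebra so(12)).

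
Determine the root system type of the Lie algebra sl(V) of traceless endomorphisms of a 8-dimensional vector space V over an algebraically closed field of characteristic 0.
This is sl(8), which has dimension 8^2 - 1 = 63 and rank 8 - 1 = 7 (a Cartan subalgebra is the diagonal traceless matrices). In the classification of classical Lie algebras, the special linear algebra sl(n+1) has type A_n; here n = 7, so the Dynkin diagram is a chain of 7 nodes with single edges (A_7). Hence the type is A_7.

A_7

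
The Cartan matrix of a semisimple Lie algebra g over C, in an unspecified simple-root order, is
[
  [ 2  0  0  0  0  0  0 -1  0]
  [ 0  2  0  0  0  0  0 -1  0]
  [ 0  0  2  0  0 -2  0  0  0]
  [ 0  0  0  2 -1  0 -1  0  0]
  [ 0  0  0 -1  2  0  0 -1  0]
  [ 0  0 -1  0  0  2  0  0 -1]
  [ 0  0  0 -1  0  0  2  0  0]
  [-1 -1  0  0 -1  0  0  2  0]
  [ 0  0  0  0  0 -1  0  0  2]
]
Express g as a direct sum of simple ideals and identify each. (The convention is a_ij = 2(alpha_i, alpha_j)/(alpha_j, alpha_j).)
C3 + D6

The diagram associated to this matrix has two connected components: the simple roots {alpha_3, alpha_6, alpha_9} form a chain of 3 nodes with a double edge at one end; the terminal node there is the unique long simple root (C_3), and {alpha_1, alpha_2, alpha_4, alpha_5, alpha_7, alpha_8} form a chain of 4 nodes with a fork of two nodes at one end (D_6). A semisimple Lie algebra decomposes uniquely as the direct sum of simple ideals, one per connected component of its Dynkin diagram, so g ≅ C_3 ⊕ D_6 (dimension 21 + 66 = 87).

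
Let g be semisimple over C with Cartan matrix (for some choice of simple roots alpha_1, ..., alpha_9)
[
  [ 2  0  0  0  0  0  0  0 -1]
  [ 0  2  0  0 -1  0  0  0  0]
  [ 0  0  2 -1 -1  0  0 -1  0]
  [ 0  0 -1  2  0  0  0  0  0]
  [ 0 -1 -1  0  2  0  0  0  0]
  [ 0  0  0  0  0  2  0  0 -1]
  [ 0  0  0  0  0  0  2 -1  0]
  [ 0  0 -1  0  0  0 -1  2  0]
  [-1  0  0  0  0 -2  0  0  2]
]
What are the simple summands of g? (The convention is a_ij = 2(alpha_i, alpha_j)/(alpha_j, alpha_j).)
B3 ⊕ E6

The diagram associated to this matrix has two connected components: the simple roots {alpha_1, alpha_6, alpha_9} form a chain of 3 nodes with a double edge at one end; the terminal node there is the unique short simple root (B_3), and {alpha_2, alpha_3, alpha_4, alpha_5, alpha_7, alpha_8} form a chain of 5 nodes with one extra node attached to the third node from one end (E_6). A semisimple Lie algebra decomposes uniquely as the direct sum of simple ideals, one per connected component of its Dynkin diagram, so g ≅ B_3 ⊕ E_6 (dimension 21 + 78 = 99).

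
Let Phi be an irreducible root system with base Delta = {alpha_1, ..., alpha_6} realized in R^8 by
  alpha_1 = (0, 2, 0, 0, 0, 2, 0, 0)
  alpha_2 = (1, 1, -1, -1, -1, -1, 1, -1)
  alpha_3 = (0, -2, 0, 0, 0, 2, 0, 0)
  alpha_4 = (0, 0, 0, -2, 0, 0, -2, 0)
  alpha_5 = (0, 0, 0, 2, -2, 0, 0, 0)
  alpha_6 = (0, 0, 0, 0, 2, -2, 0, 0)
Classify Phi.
E_6

Compute the Cartan integers a_ij = 2(alpha_i, alpha_j)/(alpha_j, alpha_j); the resulting 6x6 Cartan matrix is
[[2, 0, 0, 0, 0, -1], [0, 2, -1, 0, 0, 0], [0, -1, 2, 0, 0, -1], [0, 0, 0, 2, -1, 0], [0, 0, 0, -1, 2, -1], [-1, 0, -1, 0, -1, 2]].
All simple roots have the same length, so the diagram is simply laced. The associated Dynkin diagram is a chain of 5 nodes with one extra node attached to the third node from one end (E_6), so the type is E_6.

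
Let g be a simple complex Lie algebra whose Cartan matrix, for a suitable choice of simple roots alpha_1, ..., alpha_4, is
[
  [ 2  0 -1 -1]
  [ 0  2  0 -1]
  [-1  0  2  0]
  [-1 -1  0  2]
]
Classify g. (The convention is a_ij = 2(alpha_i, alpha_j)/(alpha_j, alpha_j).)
A_4

The matrix has rank 4 with 2's on the diagonal. Reading the off-diagonal entries as Dynkin edges (a single edge where a_ij = a_ji = -1; a double or triple edge where a_ij * a_ji = 2 or 3), the diagram is a chain of 4 nodes with single edges (A_4). One simple-root ordering that puts it in standard form is (alpha_2, alpha_4, alpha_1, alpha_3). So the algebra is type A_4, i.e. sl(5).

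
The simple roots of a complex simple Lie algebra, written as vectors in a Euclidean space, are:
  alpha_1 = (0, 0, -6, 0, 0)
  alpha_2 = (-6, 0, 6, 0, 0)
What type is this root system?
B2

Compute the Cartan integers a_ij = 2(alpha_i, alpha_j)/(alpha_j, alpha_j); the resulting 2x2 Cartan matrix is
[[2, -1], [-2, 2]].
The roots have two lengths (squared-length ratio 2:1); the short ones are alpha_{1}. The associated Dynkin diagram is a chain of 2 nodes with a double edge at one end; the terminal node there is the unique short simple root (B_2), so the type is B_2 (the algebra so(5)).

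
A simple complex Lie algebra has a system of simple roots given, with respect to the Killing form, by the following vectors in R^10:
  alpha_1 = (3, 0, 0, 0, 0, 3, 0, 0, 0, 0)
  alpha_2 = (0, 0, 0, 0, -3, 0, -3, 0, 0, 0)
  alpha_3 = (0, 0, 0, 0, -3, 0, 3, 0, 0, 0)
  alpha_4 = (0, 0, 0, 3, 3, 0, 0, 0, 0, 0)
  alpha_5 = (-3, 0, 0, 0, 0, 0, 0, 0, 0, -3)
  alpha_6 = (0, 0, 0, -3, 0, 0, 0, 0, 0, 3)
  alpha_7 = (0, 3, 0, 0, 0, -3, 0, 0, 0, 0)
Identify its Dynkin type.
D_7 (so(14))

Compute the Cartan integers a_ij = 2(alpha_i, alpha_j)/(alpha_j, alpha_j); the resulting 7x7 Cartan matrix is
[[2, 0, 0, 0, -1, 0, -1], [0, 2, 0, -1, 0, 0, 0], [0, 0, 2, -1, 0, 0, 0], [0, -1, -1, 2, 0, -1, 0], [-1, 0, 0, 0, 2, -1, 0], [0, 0, 0, -1, -1, 2, 0], [-1, 0, 0, 0, 0, 0, 2]].
All simple roots have the same length, so the diagram is simply laced. The associated Dynkin diagram is a chain of 5 nodes with a fork of two nodes at one end (D_7), so the type is D_7 (the algebra so(14)).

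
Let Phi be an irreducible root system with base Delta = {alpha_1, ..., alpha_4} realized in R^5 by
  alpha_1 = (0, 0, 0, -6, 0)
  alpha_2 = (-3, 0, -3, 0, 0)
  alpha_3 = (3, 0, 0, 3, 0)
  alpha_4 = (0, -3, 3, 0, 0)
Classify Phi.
Compute the Cartan integers a_ij = 2(alpha_i, alpha_j)/(alpha_j, alpha_j); the resulting 4x4 Cartan matrix is
[[2, 0, -2, 0], [0, 2, -1, -1], [-1, -1, 2, 0], [0, -1, 0, 2]].
The roots have two lengths (squared-length ratio 2:1); the short ones are alpha_{2,3,4}. The associated Dynkin diagram is a chain of 4 nodes with a double edge at one end; the terminal node there is the unique long simple root (C_4), so the type is C_4 (the algebra sp(8)).

C4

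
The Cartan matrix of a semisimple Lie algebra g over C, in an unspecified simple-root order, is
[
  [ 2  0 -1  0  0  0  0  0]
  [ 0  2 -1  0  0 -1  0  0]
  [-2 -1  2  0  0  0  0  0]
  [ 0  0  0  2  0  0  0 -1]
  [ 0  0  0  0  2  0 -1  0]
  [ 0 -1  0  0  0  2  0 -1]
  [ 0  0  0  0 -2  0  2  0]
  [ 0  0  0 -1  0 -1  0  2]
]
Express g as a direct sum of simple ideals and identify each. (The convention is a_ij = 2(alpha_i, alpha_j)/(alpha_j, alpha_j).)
The diagram associated to this matrix has two connected components: the simple roots {alpha_5, alpha_7} form a chain of 2 nodes with a double edge at one end; the terminal node there is the unique short simple root (B_2), and {alpha_1, alpha_2, alpha_3, alpha_4, alpha_6, alpha_8} form a chain of 6 nodes with a double edge at one end; the terminal node there is the unique short simple root (B_6). A semisimple Lie algebra decomposes uniquely as the direct sum of simple ideals, one per connected component of its Dynkin diagram, so g ≅ B_2 ⊕ B_6 (dimension 10 + 78 = 88).

B2 + B6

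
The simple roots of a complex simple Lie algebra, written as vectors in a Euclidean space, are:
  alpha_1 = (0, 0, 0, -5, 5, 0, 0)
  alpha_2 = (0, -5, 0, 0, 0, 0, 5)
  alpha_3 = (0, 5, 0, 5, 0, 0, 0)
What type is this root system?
Compute the Cartan integers a_ij = 2(alpha_i, alpha_j)/(alpha_j, alpha_j); the resulting 3x3 Cartan matrix is
[[2, 0, -1], [0, 2, -1], [-1, -1, 2]].
All simple roots have the same length, so the diagram is simply laced. The associated Dynkin diagram is a chain of 3 nodes with single edges (A_3), so the type is A_3 (the algebra sl(4)).

type A_3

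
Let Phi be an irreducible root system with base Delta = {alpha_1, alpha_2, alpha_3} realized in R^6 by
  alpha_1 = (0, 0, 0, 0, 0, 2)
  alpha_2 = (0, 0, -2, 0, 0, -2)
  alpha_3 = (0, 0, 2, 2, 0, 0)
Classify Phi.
Compute the Cartan integers a_ij = 2(alpha_i, alpha_j)/(alpha_j, alpha_j); the resulting 3x3 Cartan matrix is
[[2, -1, 0], [-2, 2, -1], [0, -1, 2]].
The roots have two lengths (squared-length ratio 2:1); the short ones are alpha_{1}. The associated Dynkin diagram is a chain of 3 nodes with a double edge at one end; the terminal node there is the unique short simple root (B_3), so the type is B_3 (the algebra so(7)).

B_3 (so(7))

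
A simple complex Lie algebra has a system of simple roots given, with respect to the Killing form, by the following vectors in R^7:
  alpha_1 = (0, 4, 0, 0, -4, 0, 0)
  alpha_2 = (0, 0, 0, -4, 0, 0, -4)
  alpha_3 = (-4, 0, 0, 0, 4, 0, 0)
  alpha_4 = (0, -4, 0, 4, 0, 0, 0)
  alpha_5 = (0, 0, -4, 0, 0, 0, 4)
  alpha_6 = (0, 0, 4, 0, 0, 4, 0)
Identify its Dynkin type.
Compute the Cartan integers a_ij = 2(alpha_i, alpha_j)/(alpha_j, alpha_j); the resulting 6x6 Cartan matrix is
[[2, 0, -1, -1, 0, 0], [0, 2, 0, -1, -1, 0], [-1, 0, 2, 0, 0, 0], [-1, -1, 0, 2, 0, 0], [0, -1, 0, 0, 2, -1], [0, 0, 0, 0, -1, 2]].
All simple roots have the same length, so the diagram is simply laced. The associated Dynkin diagram is a chain of 6 nodes with single edges (A_6), so the type is A_6 (the algebra sl(7)).

type A_6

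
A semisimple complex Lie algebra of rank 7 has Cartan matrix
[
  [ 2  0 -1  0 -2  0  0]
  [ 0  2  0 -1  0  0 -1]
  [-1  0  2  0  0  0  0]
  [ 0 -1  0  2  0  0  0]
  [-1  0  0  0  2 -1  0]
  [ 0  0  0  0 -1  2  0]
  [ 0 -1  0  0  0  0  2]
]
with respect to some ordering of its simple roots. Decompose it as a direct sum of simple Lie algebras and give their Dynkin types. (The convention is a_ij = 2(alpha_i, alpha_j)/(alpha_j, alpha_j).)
The diagram associated to this matrix has two connected components: the simple roots {alpha_2, alpha_4, alpha_7} form a chain of 3 nodes with single edges (A_3), and {alpha_1, alpha_3, alpha_5, alpha_6} form a chain of 4 nodes with a double edge between the middle two (F_4). A semisimple Lie algebra decomposes uniquely as the direct sum of simple ideals, one per connected component of its Dynkin diagram, so g ≅ A_3 ⊕ F_4 (dimension 15 + 52 = 67).

A_3 (sl(4)) + F_4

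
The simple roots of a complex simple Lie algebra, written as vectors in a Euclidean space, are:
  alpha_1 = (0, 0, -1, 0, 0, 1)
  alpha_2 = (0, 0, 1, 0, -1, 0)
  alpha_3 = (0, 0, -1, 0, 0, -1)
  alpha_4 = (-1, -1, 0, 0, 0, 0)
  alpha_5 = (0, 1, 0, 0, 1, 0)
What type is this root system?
Compute the Cartan integers a_ij = 2(alpha_i, alpha_j)/(alpha_j, alpha_j); the resulting 5x5 Cartan matrix is
[[2, -1, 0, 0, 0], [-1, 2, -1, 0, -1], [0, -1, 2, 0, 0], [0, 0, 0, 2, -1], [0, -1, 0, -1, 2]].
All simple roots have the same length, so the diagram is simply laced. The associated Dynkin diagram is a chain of 3 nodes with a fork of two nodes at one end (D_5), so the type is D_5 (the algebra so(10)).

D_5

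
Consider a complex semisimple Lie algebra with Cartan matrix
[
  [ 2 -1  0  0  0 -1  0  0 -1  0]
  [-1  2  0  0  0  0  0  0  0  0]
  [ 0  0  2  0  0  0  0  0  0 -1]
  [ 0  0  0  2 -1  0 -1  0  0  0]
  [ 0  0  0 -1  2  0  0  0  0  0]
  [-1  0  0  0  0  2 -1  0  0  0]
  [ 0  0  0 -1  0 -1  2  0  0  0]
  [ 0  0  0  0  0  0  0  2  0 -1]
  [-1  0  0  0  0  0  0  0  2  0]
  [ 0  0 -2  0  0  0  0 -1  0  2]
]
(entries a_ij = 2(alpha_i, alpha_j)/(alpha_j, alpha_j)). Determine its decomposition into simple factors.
The diagram associated to this matrix has two connected components: the simple roots {alpha_3, alpha_8, alpha_10} form a chain of 3 nodes with a double edge at one end; the terminal node there is the unique short simple root (B_3), and {alpha_1, alpha_2, alpha_4, alpha_5, alpha_6, alpha_7, alpha_9} form a chain of 5 nodes with a fork of two nodes at one end (D_7). A semisimple Lie algebra decomposes uniquely as the direct sum of simple ideals, one per connected component of its Dynkin diagram, so g ≅ B_3 ⊕ D_7 (dimension 21 + 91 = 112).

B_3 (so(7)) + D_7 (so(14))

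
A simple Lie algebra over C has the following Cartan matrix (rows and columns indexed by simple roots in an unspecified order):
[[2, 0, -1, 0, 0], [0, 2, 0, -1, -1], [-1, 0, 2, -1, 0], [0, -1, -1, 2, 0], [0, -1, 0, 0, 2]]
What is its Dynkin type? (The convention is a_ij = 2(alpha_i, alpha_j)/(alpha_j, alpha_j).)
The matrix has rank 5 with 2's on the diagonal. Reading the off-diagonal entries as Dynkin edges (a single edge where a_ij = a_ji = -1; a double or triple edge where a_ij * a_ji = 2 or 3), the diagram is a chain of 5 nodes with single edges (A_5). One simple-root ordering that puts it in standard form is (alpha_5, alpha_2, alpha_4, alpha_3, alpha_1). So the algebra is type A_5, i.e. sl(6).

A5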